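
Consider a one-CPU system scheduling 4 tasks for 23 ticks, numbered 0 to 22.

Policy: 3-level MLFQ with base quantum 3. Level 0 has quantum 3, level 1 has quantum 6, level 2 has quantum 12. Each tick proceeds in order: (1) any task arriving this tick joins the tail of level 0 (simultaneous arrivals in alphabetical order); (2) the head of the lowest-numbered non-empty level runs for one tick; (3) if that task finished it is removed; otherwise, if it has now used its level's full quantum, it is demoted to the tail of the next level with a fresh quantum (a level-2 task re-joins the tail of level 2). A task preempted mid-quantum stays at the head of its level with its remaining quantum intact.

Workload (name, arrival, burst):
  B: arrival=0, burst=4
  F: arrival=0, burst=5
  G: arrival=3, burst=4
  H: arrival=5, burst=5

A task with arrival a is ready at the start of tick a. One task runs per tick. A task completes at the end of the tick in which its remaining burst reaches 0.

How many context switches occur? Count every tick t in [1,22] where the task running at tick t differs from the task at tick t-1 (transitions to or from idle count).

context switches = 8

t=0: L0/L1/L2 = BF/-/- → run B
t=1: L0/L1/L2 = BF/-/- → run B
t=2: L0/L1/L2 = BF/-/- → run B
t=3: L0/L1/L2 = FG/B/- → run F
t=4: L0/L1/L2 = FG/B/- → run F
t=5: L0/L1/L2 = FGH/B/- → run F
t=6: L0/L1/L2 = GH/BF/- → run G
t=7: L0/L1/L2 = GH/BF/- → run G
t=8: L0/L1/L2 = GH/BF/- → run G
t=9: L0/L1/L2 = H/BFG/- → run H
t=10: L0/L1/L2 = H/BFG/- → run H
t=11: L0/L1/L2 = H/BFG/- → run H
t=12: L0/L1/L2 = -/BFGH/- → run B
t=13: L0/L1/L2 = -/FGH/- → run F
t=14: L0/L1/L2 = -/FGH/- → run F
t=15: L0/L1/L2 = -/GH/- → run G
t=16: L0/L1/L2 = -/H/- → run H
t=17: L0/L1/L2 = -/H/- → run H
t=18: (idle)
t=19: (idle)
t=20: (idle)
t=21: (idle)
t=22: (idle)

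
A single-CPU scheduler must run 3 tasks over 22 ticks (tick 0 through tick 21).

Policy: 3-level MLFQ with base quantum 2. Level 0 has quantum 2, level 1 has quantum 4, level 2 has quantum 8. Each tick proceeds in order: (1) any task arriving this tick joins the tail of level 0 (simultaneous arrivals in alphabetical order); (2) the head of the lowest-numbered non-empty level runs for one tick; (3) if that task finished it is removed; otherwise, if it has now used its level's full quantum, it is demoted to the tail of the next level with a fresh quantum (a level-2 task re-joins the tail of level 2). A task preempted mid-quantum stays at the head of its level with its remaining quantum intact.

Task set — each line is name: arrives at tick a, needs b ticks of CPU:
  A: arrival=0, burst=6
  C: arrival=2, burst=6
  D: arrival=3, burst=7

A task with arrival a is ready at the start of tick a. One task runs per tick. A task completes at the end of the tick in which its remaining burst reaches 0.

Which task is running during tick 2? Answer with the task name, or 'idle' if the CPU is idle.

running at tick 2 = C

t=0: L0/L1/L2 = A/-/- → run A
t=1: L0/L1/L2 = A/-/- → run A
t=2: L0/L1/L2 = C/A/- → run C
t=3: L0/L1/L2 = CD/A/- → run C
t=4: L0/L1/L2 = D/AC/- → run D
t=5: L0/L1/L2 = D/AC/- → run D
t=6: L0/L1/L2 = -/ACD/- → run A
t=7: L0/L1/L2 = -/ACD/- → run A
t=8: L0/L1/L2 = -/ACD/- → run A
t=9: L0/L1/L2 = -/ACD/- → run A
t=10: L0/L1/L2 = -/CD/- → run C
t=11: L0/L1/L2 = -/CD/- → run C
t=12: L0/L1/L2 = -/CD/- → run C
t=13: L0/L1/L2 = -/CD/- → run C
t=14: L0/L1/L2 = -/D/- → run D
t=15: L0/L1/L2 = -/D/- → run D
t=16: L0/L1/L2 = -/D/- → run D
t=17: L0/L1/L2 = -/D/- → run D
t=18: L0/L1/L2 = -/-/D → run D
t=19: (idle)
t=20: (idle)
t=21: (idle)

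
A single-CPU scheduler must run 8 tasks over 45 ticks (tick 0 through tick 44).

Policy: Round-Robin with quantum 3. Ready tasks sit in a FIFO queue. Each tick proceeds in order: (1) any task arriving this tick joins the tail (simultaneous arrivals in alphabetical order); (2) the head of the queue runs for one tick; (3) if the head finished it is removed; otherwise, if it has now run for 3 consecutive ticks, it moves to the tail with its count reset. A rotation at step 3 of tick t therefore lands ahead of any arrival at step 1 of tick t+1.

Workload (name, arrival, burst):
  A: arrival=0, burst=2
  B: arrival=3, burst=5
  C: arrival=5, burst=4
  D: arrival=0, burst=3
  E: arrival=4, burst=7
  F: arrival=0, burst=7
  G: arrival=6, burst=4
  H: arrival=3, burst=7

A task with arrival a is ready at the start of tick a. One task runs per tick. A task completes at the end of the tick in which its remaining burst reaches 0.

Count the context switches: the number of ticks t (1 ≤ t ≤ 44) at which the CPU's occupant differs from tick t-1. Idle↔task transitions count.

t=0: queue=[A,D,F] q_used=0 → run A
t=1: queue=[A,D,F] q_used=1 → run A
t=2: queue=[D,F] q_used=0 → run D
t=3: queue=[D,F,B,H] q_used=1 → run D
t=4: queue=[D,F,B,H,E] q_used=2 → run D
t=5: queue=[F,B,H,E,C] q_used=0 → run F
t=6: queue=[F,B,H,E,C,G] q_used=1 → run F
t=7: queue=[F,B,H,E,C,G] q_used=2 → run F
t=8: queue=[B,H,E,C,G,F] q_used=0 → run B
t=9: queue=[B,H,E,C,G,F] q_used=1 → run B
t=10: queue=[B,H,E,C,G,F] q_used=2 → run B
t=11: queue=[H,E,C,G,F,B] q_used=0 → run H
t=12: queue=[H,E,C,G,F,B] q_used=1 → run H
t=13: queue=[H,E,C,G,F,B] q_used=2 → run H
t=14: queue=[E,C,G,F,B,H] q_used=0 → run E
t=15: queue=[E,C,G,F,B,H] q_used=1 → run E
t=16: queue=[E,C,G,F,B,H] q_used=2 → run E
t=17: queue=[C,G,F,B,H,E] q_used=0 → run C
t=18: queue=[C,G,F,B,H,E] q_used=1 → run C
t=19: queue=[C,G,F,B,H,E] q_used=2 → run C
t=20: queue=[G,F,B,H,E,C] q_used=0 → run G
t=21: queue=[G,F,B,H,E,C] q_used=1 → run G
t=22: queue=[G,F,B,H,E,C] q_used=2 → run G
t=23: queue=[F,B,H,E,C,G] q_used=0 → run F
t=24: queue=[F,B,H,E,C,G] q_used=1 → run F
t=25: queue=[F,B,H,E,C,G] q_used=2 → run F
t=26: queue=[B,H,E,C,G,F] q_used=0 → run B
t=27: queue=[B,H,E,C,G,F] q_used=1 → run B
t=28: queue=[H,E,C,G,F] q_used=0 → run H
t=29: queue=[H,E,C,G,F] q_used=1 → run H
t=30: queue=[H,E,C,G,F] q_used=2 → run H
t=31: queue=[E,C,G,F,H] q_used=0 → run E
t=32: queue=[E,C,G,F,H] q_used=1 → run E
t=33: queue=[E,C,G,F,H] q_used=2 → run E
t=34: queue=[C,G,F,H,E] q_used=0 → run C
t=35: queue=[G,F,H,E] q_used=0 → run G
t=36: queue=[F,H,E] q_used=0 → run F
t=37: queue=[H,E] q_used=0 → run H
t=38: queue=[E] q_used=0 → run E
t=39: (idle)
t=40: (idle)
t=41: (idle)
t=42: (idle)
t=43: (idle)
t=44: (idle)

context switches = 17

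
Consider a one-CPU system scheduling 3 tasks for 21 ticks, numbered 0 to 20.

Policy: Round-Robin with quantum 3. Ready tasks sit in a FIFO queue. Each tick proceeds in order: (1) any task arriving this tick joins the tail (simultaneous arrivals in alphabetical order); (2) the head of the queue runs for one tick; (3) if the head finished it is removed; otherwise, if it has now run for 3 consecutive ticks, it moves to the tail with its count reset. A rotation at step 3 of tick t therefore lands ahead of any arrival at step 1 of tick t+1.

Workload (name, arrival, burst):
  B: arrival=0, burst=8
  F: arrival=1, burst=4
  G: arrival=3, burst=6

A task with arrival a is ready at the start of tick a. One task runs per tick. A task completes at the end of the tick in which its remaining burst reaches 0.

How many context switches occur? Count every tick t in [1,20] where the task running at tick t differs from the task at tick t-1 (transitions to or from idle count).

t=0: queue=[B] q_used=0 → run B
t=1: queue=[B,F] q_used=1 → run B
t=2: queue=[B,F] q_used=2 → run B
t=3: queue=[F,B,G] q_used=0 → run F
t=4: queue=[F,B,G] q_used=1 → run F
t=5: queue=[F,B,G] q_used=2 → run F
t=6: queue=[B,G,F] q_used=0 → run B
t=7: queue=[B,G,F] q_used=1 → run B
t=8: queue=[B,G,F] q_used=2 → run B
t=9: queue=[G,F,B] q_used=0 → run G
t=10: queue=[G,F,B] q_used=1 → run G
t=11: queue=[G,F,B] q_used=2 → run G
t=12: queue=[F,B,G] q_used=0 → run F
t=13: queue=[B,G] q_used=0 → run B
t=14: queue=[B,G] q_used=1 → run B
t=15: queue=[G] q_used=0 → run G
t=16: queue=[G] q_used=1 → run G
t=17: queue=[G] q_used=2 → run G
t=18: (idle)
t=19: (idle)
t=20: (idle)

context switches = 7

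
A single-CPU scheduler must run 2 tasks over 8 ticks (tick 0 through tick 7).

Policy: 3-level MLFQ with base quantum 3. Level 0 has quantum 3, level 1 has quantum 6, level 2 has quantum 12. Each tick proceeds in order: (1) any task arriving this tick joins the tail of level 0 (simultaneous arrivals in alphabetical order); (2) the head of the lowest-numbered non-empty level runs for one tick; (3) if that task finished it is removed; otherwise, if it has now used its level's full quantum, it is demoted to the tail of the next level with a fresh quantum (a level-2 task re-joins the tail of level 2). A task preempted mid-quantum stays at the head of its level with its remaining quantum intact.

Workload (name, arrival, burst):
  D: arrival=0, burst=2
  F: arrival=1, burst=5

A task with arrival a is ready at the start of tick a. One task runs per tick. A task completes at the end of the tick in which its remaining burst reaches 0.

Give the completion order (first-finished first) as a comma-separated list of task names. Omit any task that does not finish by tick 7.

completion order = D, F

t=0: L0/L1/L2 = D/-/- → run D
t=1: L0/L1/L2 = DF/-/- → run D
t=2: L0/L1/L2 = F/-/- → run F
t=3: L0/L1/L2 = F/-/- → run F
t=4: L0/L1/L2 = F/-/- → run F
t=5: L0/L1/L2 = -/F/- → run F
t=6: L0/L1/L2 = -/F/- → run F
t=7: (idle)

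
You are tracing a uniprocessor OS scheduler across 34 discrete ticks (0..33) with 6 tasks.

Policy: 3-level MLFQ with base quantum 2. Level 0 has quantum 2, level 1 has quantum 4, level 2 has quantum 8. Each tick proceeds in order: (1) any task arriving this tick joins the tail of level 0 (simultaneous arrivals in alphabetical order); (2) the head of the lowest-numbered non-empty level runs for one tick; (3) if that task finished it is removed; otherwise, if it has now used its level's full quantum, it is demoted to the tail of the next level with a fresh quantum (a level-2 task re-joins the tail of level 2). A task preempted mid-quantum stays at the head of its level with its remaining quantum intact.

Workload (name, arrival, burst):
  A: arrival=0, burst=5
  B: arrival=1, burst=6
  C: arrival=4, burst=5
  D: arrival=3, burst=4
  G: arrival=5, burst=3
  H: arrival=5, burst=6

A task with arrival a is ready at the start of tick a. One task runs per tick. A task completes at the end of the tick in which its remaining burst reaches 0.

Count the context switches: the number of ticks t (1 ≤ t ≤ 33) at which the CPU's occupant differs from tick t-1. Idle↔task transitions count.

context switches = 12

t=0: L0/L1/L2 = A/-/- → run A
t=1: L0/L1/L2 = AB/-/- → run A
t=2: L0/L1/L2 = B/A/- → run B
t=3: L0/L1/L2 = BD/A/- → run B
t=4: L0/L1/L2 = DC/AB/- → run D
t=5: L0/L1/L2 = DCGH/AB/- → run D
t=6: L0/L1/L2 = CGH/ABD/- → run C
t=7: L0/L1/L2 = CGH/ABD/- → run C
t=8: L0/L1/L2 = GH/ABDC/- → run G
t=9: L0/L1/L2 = GH/ABDC/- → run G
t=10: L0/L1/L2 = H/ABDCG/- → run H
t=11: L0/L1/L2 = H/ABDCG/- → run H
t=12: L0/L1/L2 = -/ABDCGH/- → run A
t=13: L0/L1/L2 = -/ABDCGH/- → run A
t=14: L0/L1/L2 = -/ABDCGH/- → run A
t=15: L0/L1/L2 = -/BDCGH/- → run B
t=16: L0/L1/L2 = -/BDCGH/- → run B
t=17: L0/L1/L2 = -/BDCGH/- → run B
t=18: L0/L1/L2 = -/BDCGH/- → run B
t=19: L0/L1/L2 = -/DCGH/- → run D
t=20: L0/L1/L2 = -/DCGH/- → run D
t=21: L0/L1/L2 = -/CGH/- → run C
t=22: L0/L1/L2 = -/CGH/- → run C
t=23: L0/L1/L2 = -/CGH/- → run C
t=24: L0/L1/L2 = -/GH/- → run G
t=25: L0/L1/L2 = -/H/- → run H
t=26: L0/L1/L2 = -/H/- → run H
t=27: L0/L1/L2 = -/H/- → run H
t=28: L0/L1/L2 = -/H/- → run H
t=29: (idle)
t=30: (idle)
t=31: (idle)
t=32: (idle)
t=33: (idle)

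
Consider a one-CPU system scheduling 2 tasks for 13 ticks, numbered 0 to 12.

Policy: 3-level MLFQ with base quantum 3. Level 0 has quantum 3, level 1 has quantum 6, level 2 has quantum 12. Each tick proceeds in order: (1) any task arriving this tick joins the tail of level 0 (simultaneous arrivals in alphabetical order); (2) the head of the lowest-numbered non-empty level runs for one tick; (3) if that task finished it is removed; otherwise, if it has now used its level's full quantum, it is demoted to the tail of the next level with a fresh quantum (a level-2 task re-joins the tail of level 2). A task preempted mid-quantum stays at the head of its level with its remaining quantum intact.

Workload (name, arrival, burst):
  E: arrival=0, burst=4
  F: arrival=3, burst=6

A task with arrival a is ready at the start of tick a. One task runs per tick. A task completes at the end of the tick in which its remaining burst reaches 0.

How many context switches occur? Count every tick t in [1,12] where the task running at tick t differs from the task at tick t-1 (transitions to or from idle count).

t=0: L0/L1/L2 = E/-/- → run E
t=1: L0/L1/L2 = E/-/- → run E
t=2: L0/L1/L2 = E/-/- → run E
t=3: L0/L1/L2 = F/E/- → run F
t=4: L0/L1/L2 = F/E/- → run F
t=5: L0/L1/L2 = F/E/- → run F
t=6: L0/L1/L2 = -/EF/- → run E
t=7: L0/L1/L2 = -/F/- → run F
t=8: L0/L1/L2 = -/F/- → run F
t=9: L0/L1/L2 = -/F/- → run F
t=10: (idle)
t=11: (idle)
t=12: (idle)

context switches = 4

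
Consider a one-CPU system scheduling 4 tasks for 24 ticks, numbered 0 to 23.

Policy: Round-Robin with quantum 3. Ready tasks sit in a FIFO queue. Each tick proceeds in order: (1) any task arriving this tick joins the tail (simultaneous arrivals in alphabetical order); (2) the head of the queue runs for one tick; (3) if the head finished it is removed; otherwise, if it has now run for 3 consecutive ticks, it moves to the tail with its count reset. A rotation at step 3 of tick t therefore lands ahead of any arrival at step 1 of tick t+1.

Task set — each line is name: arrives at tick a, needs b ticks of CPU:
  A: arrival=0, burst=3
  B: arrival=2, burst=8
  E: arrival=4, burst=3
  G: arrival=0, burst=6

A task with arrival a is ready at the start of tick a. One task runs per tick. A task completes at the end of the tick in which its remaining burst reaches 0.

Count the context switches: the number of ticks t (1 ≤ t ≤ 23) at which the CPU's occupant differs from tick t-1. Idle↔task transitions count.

context switches = 6

t=0: queue=[A,G] q_used=0 → run A
t=1: queue=[A,G] q_used=1 → run A
t=2: queue=[A,G,B] q_used=2 → run A
t=3: queue=[G,B] q_used=0 → run G
t=4: queue=[G,B,E] q_used=1 → run G
t=5: queue=[G,B,E] q_used=2 → run G
t=6: queue=[B,E,G] q_used=0 → run B
t=7: queue=[B,E,G] q_used=1 → run B
t=8: queue=[B,E,G] q_used=2 → run B
t=9: queue=[E,G,B] q_used=0 → run E
t=10: queue=[E,G,B] q_used=1 → run E
t=11: queue=[E,G,B] q_used=2 → run E
t=12: queue=[G,B] q_used=0 → run G
t=13: queue=[G,B] q_used=1 → run G
t=14: queue=[G,B] q_used=2 → run G
t=15: queue=[B] q_used=0 → run B
t=16: queue=[B] q_used=1 → run B
t=17: queue=[B] q_used=2 → run B
t=18: queue=[B] q_used=0 → run B
t=19: queue=[B] q_used=1 → run B
t=20: (idle)
t=21: (idle)
t=22: (idle)
t=23: (idle)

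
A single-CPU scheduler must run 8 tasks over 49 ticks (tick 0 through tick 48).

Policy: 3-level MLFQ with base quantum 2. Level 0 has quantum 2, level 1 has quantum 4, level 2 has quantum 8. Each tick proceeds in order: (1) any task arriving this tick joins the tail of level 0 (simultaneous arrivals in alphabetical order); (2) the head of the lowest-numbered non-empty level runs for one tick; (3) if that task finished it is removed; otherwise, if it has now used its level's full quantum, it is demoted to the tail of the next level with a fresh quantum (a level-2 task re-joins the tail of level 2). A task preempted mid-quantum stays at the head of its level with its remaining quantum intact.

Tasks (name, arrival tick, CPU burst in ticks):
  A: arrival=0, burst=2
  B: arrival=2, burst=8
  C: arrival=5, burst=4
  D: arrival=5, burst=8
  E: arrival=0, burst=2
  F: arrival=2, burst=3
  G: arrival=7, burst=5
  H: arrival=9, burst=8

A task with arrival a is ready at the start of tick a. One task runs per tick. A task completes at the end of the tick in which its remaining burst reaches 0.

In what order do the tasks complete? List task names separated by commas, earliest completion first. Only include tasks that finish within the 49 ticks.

completion order = A, E, F, C, G, B, D, H

t=0: L0/L1/L2 = AE/-/- → run A
t=1: L0/L1/L2 = AE/-/- → run A
t=2: L0/L1/L2 = EBF/-/- → run E
t=3: L0/L1/L2 = EBF/-/- → run E
t=4: L0/L1/L2 = BF/-/- → run B
t=5: L0/L1/L2 = BFCD/-/- → run B
t=6: L0/L1/L2 = FCD/B/- → run F
t=7: L0/L1/L2 = FCDG/B/- → run F
t=8: L0/L1/L2 = CDG/BF/- → run C
t=9: L0/L1/L2 = CDGH/BF/- → run C
t=10: L0/L1/L2 = DGH/BFC/- → run D
t=11: L0/L1/L2 = DGH/BFC/- → run D
t=12: L0/L1/L2 = GH/BFCD/- → run G
t=13: L0/L1/L2 = GH/BFCD/- → run G
t=14: L0/L1/L2 = H/BFCDG/- → run H
t=15: L0/L1/L2 = H/BFCDG/- → run H
t=16: L0/L1/L2 = -/BFCDGH/- → run B
t=17: L0/L1/L2 = -/BFCDGH/- → run B
t=18: L0/L1/L2 = -/BFCDGH/- → run B
t=19: L0/L1/L2 = -/BFCDGH/- → run B
t=20: L0/L1/L2 = -/FCDGH/B → run F
t=21: L0/L1/L2 = -/CDGH/B → run C
t=22: L0/L1/L2 = -/CDGH/B → run C
t=23: L0/L1/L2 = -/DGH/B → run D
t=24: L0/L1/L2 = -/DGH/B → run D
t=25: L0/L1/L2 = -/DGH/B → run D
t=26: L0/L1/L2 = -/DGH/B → run D
t=27: L0/L1/L2 = -/GH/BD → run G
t=28: L0/L1/L2 = -/GH/BD → run G
t=29: L0/L1/L2 = -/GH/BD → run G
t=30: L0/L1/L2 = -/H/BD → run H
t=31: L0/L1/L2 = -/H/BD → run H
t=32: L0/L1/L2 = -/H/BD → run H
t=33: L0/L1/L2 = -/H/BD → run H
t=34: L0/L1/L2 = -/-/BDH → run B
t=35: L0/L1/L2 = -/-/BDH → run B
t=36: L0/L1/L2 = -/-/DH → run D
t=37: L0/L1/L2 = -/-/DH → run D
t=38: L0/L1/L2 = -/-/H → run H
t=39: L0/L1/L2 = -/-/H → run H
t=40: (idle)
t=41: (idle)
t=42: (idle)
t=43: (idle)
t=44: (idle)
t=45: (idle)
t=46: (idle)
t=47: (idle)
t=48: (idle)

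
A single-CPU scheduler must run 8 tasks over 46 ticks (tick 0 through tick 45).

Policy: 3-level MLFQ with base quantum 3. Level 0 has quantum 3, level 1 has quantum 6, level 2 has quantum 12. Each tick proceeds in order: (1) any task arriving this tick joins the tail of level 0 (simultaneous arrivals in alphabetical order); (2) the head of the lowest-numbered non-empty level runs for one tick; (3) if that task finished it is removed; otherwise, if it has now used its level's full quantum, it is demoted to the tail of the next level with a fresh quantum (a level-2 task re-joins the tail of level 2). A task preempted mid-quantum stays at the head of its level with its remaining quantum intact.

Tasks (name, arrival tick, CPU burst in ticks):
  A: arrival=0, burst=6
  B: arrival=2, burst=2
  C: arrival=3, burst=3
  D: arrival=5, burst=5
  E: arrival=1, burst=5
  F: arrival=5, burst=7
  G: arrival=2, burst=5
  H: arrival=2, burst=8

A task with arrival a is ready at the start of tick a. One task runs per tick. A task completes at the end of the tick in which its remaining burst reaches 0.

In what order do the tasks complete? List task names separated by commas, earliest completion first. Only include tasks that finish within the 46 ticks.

completion order = B, C, A, E, G, H, D, F

t=0: L0/L1/L2 = A/-/- → run A
t=1: L0/L1/L2 = AE/-/- → run A
t=2: L0/L1/L2 = AEBGH/-/- → run A
t=3: L0/L1/L2 = EBGHC/A/- → run E
t=4: L0/L1/L2 = EBGHC/A/- → run E
t=5: L0/L1/L2 = EBGHCDF/A/- → run E
t=6: L0/L1/L2 = BGHCDF/AE/- → run B
t=7: L0/L1/L2 = BGHCDF/AE/- → run B
t=8: L0/L1/L2 = GHCDF/AE/- → run G
t=9: L0/L1/L2 = GHCDF/AE/- → run G
t=10: L0/L1/L2 = GHCDF/AE/- → run G
t=11: L0/L1/L2 = HCDF/AEG/- → run H
t=12: L0/L1/L2 = HCDF/AEG/- → run H
t=13: L0/L1/L2 = HCDF/AEG/- → run H
t=14: L0/L1/L2 = CDF/AEGH/- → run C
t=15: L0/L1/L2 = CDF/AEGH/- → run C
t=16: L0/L1/L2 = CDF/AEGH/- → run C
t=17: L0/L1/L2 = DF/AEGH/- → run D
t=18: L0/L1/L2 = DF/AEGH/- → run D
t=19: L0/L1/L2 = DF/AEGH/- → run D
t=20: L0/L1/L2 = F/AEGHD/- → run F
t=21: L0/L1/L2 = F/AEGHD/- → run F
t=22: L0/L1/L2 = F/AEGHD/- → run F
t=23: L0/L1/L2 = -/AEGHDF/- → run A
t=24: L0/L1/L2 = -/AEGHDF/- → run A
t=25: L0/L1/L2 = -/AEGHDF/- → run A
t=26: L0/L1/L2 = -/EGHDF/- → run E
t=27: L0/L1/L2 = -/EGHDF/- → run E
t=28: L0/L1/L2 = -/GHDF/- → run G
t=29: L0/L1/L2 = -/GHDF/- → run G
t=30: L0/L1/L2 = -/HDF/- → run H
t=31: L0/L1/L2 = -/HDF/- → run H
t=32: L0/L1/L2 = -/HDF/- → run H
t=33: L0/L1/L2 = -/HDF/- → run H
t=34: L0/L1/L2 = -/HDF/- → run H
t=35: L0/L1/L2 = -/DF/- → run D
t=36: L0/L1/L2 = -/DF/- → run D
t=37: L0/L1/L2 = -/F/- → run F
t=38: L0/L1/L2 = -/F/- → run F
t=39: L0/L1/L2 = -/F/- → run F
t=40: L0/L1/L2 = -/F/- → run F
t=41: (idle)
t=42: (idle)
t=43: (idle)
t=44: (idle)
t=45: (idle)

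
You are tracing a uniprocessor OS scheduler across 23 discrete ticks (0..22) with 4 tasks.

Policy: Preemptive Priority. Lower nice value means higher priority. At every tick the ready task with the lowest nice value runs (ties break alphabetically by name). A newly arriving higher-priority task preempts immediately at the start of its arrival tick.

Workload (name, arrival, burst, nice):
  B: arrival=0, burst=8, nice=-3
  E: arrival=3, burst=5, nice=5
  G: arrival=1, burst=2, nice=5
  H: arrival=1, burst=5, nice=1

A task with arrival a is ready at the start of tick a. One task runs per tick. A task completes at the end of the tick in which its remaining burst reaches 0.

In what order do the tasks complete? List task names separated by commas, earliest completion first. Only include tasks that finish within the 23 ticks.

completion order = B, H, E, G

t=0: ready={B} → run B
t=1: ready={B,G,H} → run B
t=2: ready={B,G,H} → run B
t=3: ready={B,E,G,H} → run B
t=4: ready={B,E,G,H} → run B
t=5: ready={B,E,G,H} → run B
t=6: ready={B,E,G,H} → run B
t=7: ready={B,E,G,H} → run B
t=8: ready={E,G,H} → run H
t=9: ready={E,G,H} → run H
t=10: ready={E,G,H} → run H
t=11: ready={E,G,H} → run H
t=12: ready={E,G,H} → run H
t=13: ready={E,G} → run E
t=14: ready={E,G} → run E
t=15: ready={E,G} → run E
t=16: ready={E,G} → run E
t=17: ready={E,G} → run E
t=18: ready={G} → run G
t=19: ready={G} → run G
t=20: (idle)
t=21: (idle)
t=22: (idle)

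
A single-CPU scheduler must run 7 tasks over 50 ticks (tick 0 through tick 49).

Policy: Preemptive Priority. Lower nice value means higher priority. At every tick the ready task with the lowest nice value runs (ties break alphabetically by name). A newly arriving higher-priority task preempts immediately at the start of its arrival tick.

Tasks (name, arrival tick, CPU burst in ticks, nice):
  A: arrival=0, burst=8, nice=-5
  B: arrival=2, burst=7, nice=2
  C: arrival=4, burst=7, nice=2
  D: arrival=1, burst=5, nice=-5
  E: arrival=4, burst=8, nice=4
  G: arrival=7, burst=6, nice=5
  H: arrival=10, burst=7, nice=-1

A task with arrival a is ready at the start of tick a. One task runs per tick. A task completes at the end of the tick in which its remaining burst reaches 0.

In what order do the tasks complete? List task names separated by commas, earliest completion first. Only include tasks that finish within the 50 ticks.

completion order = A, D, H, B, C, E, G

t=0: ready={A} → run A
t=1: ready={A,D} → run A
t=2: ready={A,B,D} → run A
t=3: ready={A,B,D} → run A
t=4: ready={A,B,C,D,E} → run A
t=5: ready={A,B,C,D,E} → run A
t=6: ready={A,B,C,D,E} → run A
t=7: ready={A,B,C,D,E,G} → run A
t=8: ready={B,C,D,E,G} → run D
t=9: ready={B,C,D,E,G} → run D
t=10: ready={B,C,D,E,G,H} → run D
t=11: ready={B,C,D,E,G,H} → run D
t=12: ready={B,C,D,E,G,H} → run D
t=13: ready={B,C,E,G,H} → run H
t=14: ready={B,C,E,G,H} → run H
t=15: ready={B,C,E,G,H} → run H
t=16: ready={B,C,E,G,H} → run H
t=17: ready={B,C,E,G,H} → run H
t=18: ready={B,C,E,G,H} → run H
t=19: ready={B,C,E,G,H} → run H
t=20: ready={B,C,E,G} → run B
t=21: ready={B,C,E,G} → run B
t=22: ready={B,C,E,G} → run B
t=23: ready={B,C,E,G} → run B
t=24: ready={B,C,E,G} → run B
t=25: ready={B,C,E,G} → run B
t=26: ready={B,C,E,G} → run B
t=27: ready={C,E,G} → run C
t=28: ready={C,E,G} → run C
t=29: ready={C,E,G} → run C
t=30: ready={C,E,G} → run C
t=31: ready={C,E,G} → run C
t=32: ready={C,E,G} → run C
t=33: ready={C,E,G} → run C
t=34: ready={E,G} → run E
t=35: ready={E,G} → run E
t=36: ready={E,G} → run E
t=37: ready={E,G} → run E
t=38: ready={E,G} → run E
t=39: ready={E,G} → run E
t=40: ready={E,G} → run E
t=41: ready={E,G} → run E
t=42: ready={G} → run G
t=43: ready={G} → run G
t=44: ready={G} → run G
t=45: ready={G} → run G
t=46: ready={G} → run G
t=47: ready={G} → run G
t=48: (idle)
t=49: (idle)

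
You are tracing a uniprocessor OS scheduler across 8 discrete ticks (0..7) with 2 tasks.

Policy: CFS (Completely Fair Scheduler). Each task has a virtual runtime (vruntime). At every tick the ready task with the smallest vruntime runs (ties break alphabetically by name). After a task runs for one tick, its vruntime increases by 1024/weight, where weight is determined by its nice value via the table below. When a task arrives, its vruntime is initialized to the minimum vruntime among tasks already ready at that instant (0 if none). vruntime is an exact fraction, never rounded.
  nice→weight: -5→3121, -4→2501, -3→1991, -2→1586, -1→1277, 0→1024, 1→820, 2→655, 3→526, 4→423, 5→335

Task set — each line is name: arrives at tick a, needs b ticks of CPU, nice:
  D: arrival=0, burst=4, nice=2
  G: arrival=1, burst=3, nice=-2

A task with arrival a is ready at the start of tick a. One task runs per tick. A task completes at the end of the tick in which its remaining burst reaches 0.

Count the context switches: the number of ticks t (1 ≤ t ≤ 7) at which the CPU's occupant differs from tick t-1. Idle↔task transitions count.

context switches = 3

t=0: vr[D=0] → run D
t=1: vr[D=1024/655 G=1024/655] → run D
t=2: vr[D=2048/655 G=1024/655] → run G
t=3: vr[D=2048/655 G=1147392/519415] → run G
t=4: vr[D=2048/655 G=1482752/519415] → run G
t=5: vr[D=2048/655] → run D
t=6: vr[D=3072/655] → run D
t=7: (idle)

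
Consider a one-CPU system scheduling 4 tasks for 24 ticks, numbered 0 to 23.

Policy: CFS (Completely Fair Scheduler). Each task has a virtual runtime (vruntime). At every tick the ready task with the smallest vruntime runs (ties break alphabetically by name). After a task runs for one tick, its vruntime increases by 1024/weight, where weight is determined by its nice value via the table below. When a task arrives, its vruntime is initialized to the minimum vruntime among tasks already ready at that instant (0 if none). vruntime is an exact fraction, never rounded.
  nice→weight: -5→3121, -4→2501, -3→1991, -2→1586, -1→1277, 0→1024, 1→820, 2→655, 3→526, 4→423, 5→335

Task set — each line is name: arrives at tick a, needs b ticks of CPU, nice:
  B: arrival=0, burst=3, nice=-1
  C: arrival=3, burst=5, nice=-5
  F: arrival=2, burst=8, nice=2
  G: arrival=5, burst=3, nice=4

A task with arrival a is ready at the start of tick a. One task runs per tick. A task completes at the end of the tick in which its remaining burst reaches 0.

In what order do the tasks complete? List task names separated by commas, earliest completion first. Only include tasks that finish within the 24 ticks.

completion order = B, C, G, F

t=0: vr[B=0] → run B
t=1: vr[B=1024/1277] → run B
t=2: vr[B=2048/1277 F=2048/1277] → run B
t=3: vr[C=2048/1277 F=2048/1277] → run C
t=4: vr[C=7699456/3985517 F=2048/1277] → run F
t=5: vr[C=7699456/3985517 F=2649088/836435 G=7699456/3985517] → run C
t=6: vr[C=9007104/3985517 F=2649088/836435 G=7699456/3985517] → run G
t=7: vr[C=9007104/3985517 F=2649088/836435 G=7338039296/1685873691] → run C
t=8: vr[C=10314752/3985517 F=2649088/836435 G=7338039296/1685873691] → run C
t=9: vr[C=11622400/3985517 F=2649088/836435 G=7338039296/1685873691] → run C
t=10: vr[F=2649088/836435 G=7338039296/1685873691] → run F
t=11: vr[F=3956736/836435 G=7338039296/1685873691] → run G
t=12: vr[F=3956736/836435 G=11419208704/1685873691] → run F
t=13: vr[F=5264384/836435 G=11419208704/1685873691] → run F
t=14: vr[F=6572032/836435 G=11419208704/1685873691] → run G
t=15: vr[F=6572032/836435] → run F
t=16: vr[F=1575936/167287] → run F
t=17: vr[F=9187328/836435] → run F
t=18: vr[F=10494976/836435] → run F
t=19: (idle)
t=20: (idle)
t=21: (idle)
t=22: (idle)
t=23: (idle)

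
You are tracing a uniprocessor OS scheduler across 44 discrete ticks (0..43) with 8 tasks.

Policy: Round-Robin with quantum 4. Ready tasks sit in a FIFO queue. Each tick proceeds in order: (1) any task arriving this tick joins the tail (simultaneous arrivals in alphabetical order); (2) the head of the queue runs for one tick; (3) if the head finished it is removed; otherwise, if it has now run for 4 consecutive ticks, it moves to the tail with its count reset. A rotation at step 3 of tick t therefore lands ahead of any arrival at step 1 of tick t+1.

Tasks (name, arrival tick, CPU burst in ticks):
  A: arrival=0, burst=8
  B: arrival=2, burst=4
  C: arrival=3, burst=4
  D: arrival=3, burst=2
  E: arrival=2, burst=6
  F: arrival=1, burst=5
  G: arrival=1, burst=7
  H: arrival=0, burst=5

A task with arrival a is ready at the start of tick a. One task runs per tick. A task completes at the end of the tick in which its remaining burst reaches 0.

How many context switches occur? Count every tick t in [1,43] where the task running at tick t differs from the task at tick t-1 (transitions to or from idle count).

t=0: queue=[A,H] q_used=0 → run A
t=1: queue=[A,H,F,G] q_used=1 → run A
t=2: queue=[A,H,F,G,B,E] q_used=2 → run A
t=3: queue=[A,H,F,G,B,E,C,D] q_used=3 → run A
t=4: queue=[H,F,G,B,E,C,D,A] q_used=0 → run H
t=5: queue=[H,F,G,B,E,C,D,A] q_used=1 → run H
t=6: queue=[H,F,G,B,E,C,D,A] q_used=2 → run H
t=7: queue=[H,F,G,B,E,C,D,A] q_used=3 → run H
t=8: queue=[F,G,B,E,C,D,A,H] q_used=0 → run F
t=9: queue=[F,G,B,E,C,D,A,H] q_used=1 → run F
t=10: queue=[F,G,B,E,C,D,A,H] q_used=2 → run F
t=11: queue=[F,G,B,E,C,D,A,H] q_used=3 → run F
t=12: queue=[G,B,E,C,D,A,H,F] q_used=0 → run G
t=13: queue=[G,B,E,C,D,A,H,F] q_used=1 → run G
t=14: queue=[G,B,E,C,D,A,H,F] q_used=2 → run G
t=15: queue=[G,B,E,C,D,A,H,F] q_used=3 → run G
t=16: queue=[B,E,C,D,A,H,F,G] q_used=0 → run B
t=17: queue=[B,E,C,D,A,H,F,G] q_used=1 → run B
t=18: queue=[B,E,C,D,A,H,F,G] q_used=2 → run B
t=19: queue=[B,E,C,D,A,H,F,G] q_used=3 → run B
t=20: queue=[E,C,D,A,H,F,G] q_used=0 → run E
t=21: queue=[E,C,D,A,H,F,G] q_used=1 → run E
t=22: queue=[E,C,D,A,H,F,G] q_used=2 → run E
t=23: queue=[E,C,D,A,H,F,G] q_used=3 → run E
t=24: queue=[C,D,A,H,F,G,E] q_used=0 → run C
t=25: queue=[C,D,A,H,F,G,E] q_used=1 → run C
t=26: queue=[C,D,A,H,F,G,E] q_used=2 → run C
t=27: queue=[C,D,A,H,F,G,E] q_used=3 → run C
t=28: queue=[D,A,H,F,G,E] q_used=0 → run D
t=29: queue=[D,A,H,F,G,E] q_used=1 → run D
t=30: queue=[A,H,F,G,E] q_used=0 → run A
t=31: queue=[A,H,F,G,E] q_used=1 → run A
t=32: queue=[A,H,F,G,E] q_used=2 → run A
t=33: queue=[A,H,F,G,E] q_used=3 → run A
t=34: queue=[H,F,G,E] q_used=0 → run H
t=35: queue=[F,G,E] q_used=0 → run F
t=36: queue=[G,E] q_used=0 → run G
t=37: queue=[G,E] q_used=1 → run G
t=38: queue=[G,E] q_used=2 → run G
t=39: queue=[E] q_used=0 → run E
t=40: queue=[E] q_used=1 → run E
t=41: (idle)
t=42: (idle)
t=43: (idle)

context switches = 13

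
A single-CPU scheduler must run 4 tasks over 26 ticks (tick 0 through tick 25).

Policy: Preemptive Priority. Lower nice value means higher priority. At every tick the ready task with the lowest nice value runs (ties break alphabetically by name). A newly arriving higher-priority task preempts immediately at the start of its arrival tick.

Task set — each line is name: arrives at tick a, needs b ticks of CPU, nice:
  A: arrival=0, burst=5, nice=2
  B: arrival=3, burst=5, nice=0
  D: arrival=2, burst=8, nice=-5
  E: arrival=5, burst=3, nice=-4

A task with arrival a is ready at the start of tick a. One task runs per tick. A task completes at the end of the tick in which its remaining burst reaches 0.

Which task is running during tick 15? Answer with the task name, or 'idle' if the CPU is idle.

running at tick 15 = B

t=0: ready={A} → run A
t=1: ready={A} → run A
t=2: ready={A,D} → run D
t=3: ready={A,B,D} → run D
t=4: ready={A,B,D} → run D
t=5: ready={A,B,D,E} → run D
t=6: ready={A,B,D,E} → run D
t=7: ready={A,B,D,E} → run D
t=8: ready={A,B,D,E} → run D
t=9: ready={A,B,D,E} → run D
t=10: ready={A,B,E} → run E
t=11: ready={A,B,E} → run E
t=12: ready={A,B,E} → run E
t=13: ready={A,B} → run B
t=14: ready={A,B} → run B
t=15: ready={A,B} → run B
t=16: ready={A,B} → run B
t=17: ready={A,B} → run B
t=18: ready={A} → run A
t=19: ready={A} → run A
t=20: ready={A} → run A
t=21: (idle)
t=22: (idle)
t=23: (idle)
t=24: (idle)
t=25: (idle)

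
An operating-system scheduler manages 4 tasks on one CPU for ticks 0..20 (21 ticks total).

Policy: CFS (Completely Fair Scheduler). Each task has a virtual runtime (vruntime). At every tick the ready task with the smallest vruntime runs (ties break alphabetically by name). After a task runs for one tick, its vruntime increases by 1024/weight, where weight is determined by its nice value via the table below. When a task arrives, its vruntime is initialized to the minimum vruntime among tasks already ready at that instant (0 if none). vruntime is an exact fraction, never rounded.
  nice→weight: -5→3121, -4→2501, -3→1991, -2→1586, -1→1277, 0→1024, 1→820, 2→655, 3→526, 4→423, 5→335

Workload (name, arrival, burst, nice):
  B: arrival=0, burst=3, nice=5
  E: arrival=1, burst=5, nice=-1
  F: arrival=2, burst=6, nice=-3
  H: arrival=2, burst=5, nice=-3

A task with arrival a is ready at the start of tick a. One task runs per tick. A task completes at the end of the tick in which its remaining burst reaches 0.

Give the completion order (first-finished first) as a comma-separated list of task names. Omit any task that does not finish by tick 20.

completion order = H, F, B, E

t=0: vr[B=0] → run B
t=1: vr[B=1024/335 E=1024/335] → run B
t=2: vr[B=2048/335 E=1024/335 F=1024/335 H=1024/335] → run E
t=3: vr[B=2048/335 E=1650688/427795 F=1024/335 H=1024/335] → run F
t=4: vr[B=2048/335 E=1650688/427795 F=2381824/666985 H=1024/335] → run H
t=5: vr[B=2048/335 E=1650688/427795 F=2381824/666985 H=2381824/666985] → run F
t=6: vr[B=2048/335 E=1650688/427795 F=2724864/666985 H=2381824/666985] → run H
t=7: vr[B=2048/335 E=1650688/427795 F=2724864/666985 H=2724864/666985] → run E
t=8: vr[B=2048/335 E=1993728/427795 F=2724864/666985 H=2724864/666985] → run F
t=9: vr[B=2048/335 E=1993728/427795 F=3067904/666985 H=2724864/666985] → run H
t=10: vr[B=2048/335 E=1993728/427795 F=3067904/666985 H=3067904/666985] → run F
t=11: vr[B=2048/335 E=1993728/427795 F=3410944/666985 H=3067904/666985] → run H
t=12: vr[B=2048/335 E=1993728/427795 F=3410944/666985 H=3410944/666985] → run E
t=13: vr[B=2048/335 E=2336768/427795 F=3410944/666985 H=3410944/666985] → run F
t=14: vr[B=2048/335 E=2336768/427795 F=3753984/666985 H=3410944/666985] → run H
t=15: vr[B=2048/335 E=2336768/427795 F=3753984/666985] → run E
t=16: vr[B=2048/335 E=2679808/427795 F=3753984/666985] → run F
t=17: vr[B=2048/335 E=2679808/427795] → run B
t=18: vr[E=2679808/427795] → run E
t=19: (idle)
t=20: (idle)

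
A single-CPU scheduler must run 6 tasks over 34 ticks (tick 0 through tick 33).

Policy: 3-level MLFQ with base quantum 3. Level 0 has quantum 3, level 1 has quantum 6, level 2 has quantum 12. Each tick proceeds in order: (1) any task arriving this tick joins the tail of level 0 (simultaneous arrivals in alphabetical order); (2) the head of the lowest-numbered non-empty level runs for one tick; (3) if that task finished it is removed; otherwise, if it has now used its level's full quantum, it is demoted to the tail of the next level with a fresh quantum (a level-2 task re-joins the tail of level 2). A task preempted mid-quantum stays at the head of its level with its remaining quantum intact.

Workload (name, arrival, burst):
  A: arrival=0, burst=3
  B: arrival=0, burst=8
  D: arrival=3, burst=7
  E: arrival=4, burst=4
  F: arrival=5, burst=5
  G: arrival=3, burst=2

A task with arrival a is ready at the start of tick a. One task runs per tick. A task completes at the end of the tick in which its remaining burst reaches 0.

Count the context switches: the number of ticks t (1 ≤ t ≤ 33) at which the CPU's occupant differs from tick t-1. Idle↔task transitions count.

context switches = 10

t=0: L0/L1/L2 = AB/-/- → run A
t=1: L0/L1/L2 = AB/-/- → run A
t=2: L0/L1/L2 = AB/-/- → run A
t=3: L0/L1/L2 = BDG/-/- → run B
t=4: L0/L1/L2 = BDGE/-/- → run B
t=5: L0/L1/L2 = BDGEF/-/- → run B
t=6: L0/L1/L2 = DGEF/B/- → run D
t=7: L0/L1/L2 = DGEF/B/- → run D
t=8: L0/L1/L2 = DGEF/B/- → run D
t=9: L0/L1/L2 = GEF/BD/- → run G
t=10: L0/L1/L2 = GEF/BD/- → run G
t=11: L0/L1/L2 = EF/BD/- → run E
t=12: L0/L1/L2 = EF/BD/- → run E
t=13: L0/L1/L2 = EF/BD/- → run E
t=14: L0/L1/L2 = F/BDE/- → run F
t=15: L0/L1/L2 = F/BDE/- → run F
t=16: L0/L1/L2 = F/BDE/- → run F
t=17: L0/L1/L2 = -/BDEF/- → run B
t=18: L0/L1/L2 = -/BDEF/- → run B
t=19: L0/L1/L2 = -/BDEF/- → run B
t=20: L0/L1/L2 = -/BDEF/- → run B
t=21: L0/L1/L2 = -/BDEF/- → run B
t=22: L0/L1/L2 = -/DEF/- → run D
t=23: L0/L1/L2 = -/DEF/- → run D
t=24: L0/L1/L2 = -/DEF/- → run D
t=25: L0/L1/L2 = -/DEF/- → run D
t=26: L0/L1/L2 = -/EF/- → run E
t=27: L0/L1/L2 = -/F/- → run F
t=28: L0/L1/L2 = -/F/- → run F
t=29: (idle)
t=30: (idle)
t=31: (idle)
t=32: (idle)
t=33: (idle)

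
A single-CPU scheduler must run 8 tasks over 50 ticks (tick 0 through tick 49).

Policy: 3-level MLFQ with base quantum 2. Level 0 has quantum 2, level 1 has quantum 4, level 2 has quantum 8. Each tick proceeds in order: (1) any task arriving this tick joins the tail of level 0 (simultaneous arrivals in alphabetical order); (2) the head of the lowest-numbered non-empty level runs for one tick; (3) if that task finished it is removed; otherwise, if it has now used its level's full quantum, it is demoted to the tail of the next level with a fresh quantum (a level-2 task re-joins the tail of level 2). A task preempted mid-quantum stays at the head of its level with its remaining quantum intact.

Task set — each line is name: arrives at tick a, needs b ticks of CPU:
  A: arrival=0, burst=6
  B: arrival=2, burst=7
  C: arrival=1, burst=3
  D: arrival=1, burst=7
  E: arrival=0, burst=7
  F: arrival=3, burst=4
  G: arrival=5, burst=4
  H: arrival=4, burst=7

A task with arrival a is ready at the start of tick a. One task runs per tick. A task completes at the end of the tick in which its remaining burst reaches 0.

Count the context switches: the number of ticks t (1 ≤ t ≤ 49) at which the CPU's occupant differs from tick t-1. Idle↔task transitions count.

context switches = 20

t=0: L0/L1/L2 = AE/-/- → run A
t=1: L0/L1/L2 = AECD/-/- → run A
t=2: L0/L1/L2 = ECDB/A/- → run E
t=3: L0/L1/L2 = ECDBF/A/- → run E
t=4: L0/L1/L2 = CDBFH/AE/- → run C
t=5: L0/L1/L2 = CDBFHG/AE/- → run C
t=6: L0/L1/L2 = DBFHG/AEC/- → run D
t=7: L0/L1/L2 = DBFHG/AEC/- → run D
t=8: L0/L1/L2 = BFHG/AECD/- → run B
t=9: L0/L1/L2 = BFHG/AECD/- → run B
t=10: L0/L1/L2 = FHG/AECDB/- → run F
t=11: L0/L1/L2 = FHG/AECDB/- → run F
t=12: L0/L1/L2 = HG/AECDBF/- → run H
t=13: L0/L1/L2 = HG/AECDBF/- → run H
t=14: L0/L1/L2 = G/AECDBFH/- → run G
t=15: L0/L1/L2 = G/AECDBFH/- → run G
t=16: L0/L1/L2 = -/AECDBFHG/- → run A
t=17: L0/L1/L2 = -/AECDBFHG/- → run A
t=18: L0/L1/L2 = -/AECDBFHG/- → run A
t=19: L0/L1/L2 = -/AECDBFHG/- → run A
t=20: L0/L1/L2 = -/ECDBFHG/- → run E
t=21: L0/L1/L2 = -/ECDBFHG/- → run E
t=22: L0/L1/L2 = -/ECDBFHG/- → run E
t=23: L0/L1/L2 = -/ECDBFHG/- → run E
t=24: L0/L1/L2 = -/CDBFHG/E → run C
t=25: L0/L1/L2 = -/DBFHG/E → run D
t=26: L0/L1/L2 = -/DBFHG/E → run D
t=27: L0/L1/L2 = -/DBFHG/E → run D
t=28: L0/L1/L2 = -/DBFHG/E → run D
t=29: L0/L1/L2 = -/BFHG/ED → run B
t=30: L0/L1/L2 = -/BFHG/ED → run B
t=31: L0/L1/L2 = -/BFHG/ED → run B
t=32: L0/L1/L2 = -/BFHG/ED → run B
t=33: L0/L1/L2 = -/FHG/EDB → run F
t=34: L0/L1/L2 = -/FHG/EDB → run F
t=35: L0/L1/L2 = -/HG/EDB → run H
t=36: L0/L1/L2 = -/HG/EDB → run H
t=37: L0/L1/L2 = -/HG/EDB → run H
t=38: L0/L1/L2 = -/HG/EDB → run H
t=39: L0/L1/L2 = -/G/EDBH → run G
t=40: L0/L1/L2 = -/G/EDBH → run G
t=41: L0/L1/L2 = -/-/EDBH → run E
t=42: L0/L1/L2 = -/-/DBH → run D
t=43: L0/L1/L2 = -/-/BH → run B
t=44: L0/L1/L2 = -/-/H → run H
t=45: (idle)
t=46: (idle)
t=47: (idle)
t=48: (idle)
t=49: (idle)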